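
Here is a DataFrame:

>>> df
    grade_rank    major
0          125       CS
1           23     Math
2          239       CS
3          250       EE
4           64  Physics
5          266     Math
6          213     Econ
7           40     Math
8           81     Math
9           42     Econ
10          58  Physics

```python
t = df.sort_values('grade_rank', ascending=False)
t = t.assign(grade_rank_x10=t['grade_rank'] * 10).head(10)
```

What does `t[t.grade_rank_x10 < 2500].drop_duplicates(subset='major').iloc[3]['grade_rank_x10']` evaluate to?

640

sort by grade_rank descending:
    grade_rank    major
5          266     Math
3          250       EE
2          239       CS
6          213     Econ
0          125       CS
8           81     Math
4           64  Physics
10          58  Physics
9           42     Econ
7           40     Math
1           23     Math
add column grade_rank_x10 = t['grade_rank'] * 10:
    grade_rank    major  grade_rank_x10
5          266     Math            2660
3          250       EE            2500
2          239       CS            2390
6          213     Econ            2130
0          125       CS            1250
8           81     Math             810
4           64  Physics             640
10          58  Physics             580
9           42     Econ             420
7           40     Math             400
1           23     Math             230
take first 10 rows:
    grade_rank    major  grade_rank_x10
5          266     Math            2660
3          250       EE            2500
2          239       CS            2390
6          213     Econ            2130
0          125       CS            1250
8           81     Math             810
4           64  Physics             640
10          58  Physics             580
9           42     Econ             420
7           40     Math             400
filter rows where grade_rank_x10 < 2500:
    grade_rank    major  grade_rank_x10
2          239       CS            2390
6          213     Econ            2130
0          125       CS            1250
8           81     Math             810
4           64  Physics             640
10          58  Physics             580
9           42     Econ             420
7           40     Math             400
drop duplicate major (keep=first):
   grade_rank    major  grade_rank_x10
2         239       CS            2390
6         213     Econ            2130
8          81     Math             810
4          64  Physics             640
value at position 3, column 'grade_rank_x10' → 640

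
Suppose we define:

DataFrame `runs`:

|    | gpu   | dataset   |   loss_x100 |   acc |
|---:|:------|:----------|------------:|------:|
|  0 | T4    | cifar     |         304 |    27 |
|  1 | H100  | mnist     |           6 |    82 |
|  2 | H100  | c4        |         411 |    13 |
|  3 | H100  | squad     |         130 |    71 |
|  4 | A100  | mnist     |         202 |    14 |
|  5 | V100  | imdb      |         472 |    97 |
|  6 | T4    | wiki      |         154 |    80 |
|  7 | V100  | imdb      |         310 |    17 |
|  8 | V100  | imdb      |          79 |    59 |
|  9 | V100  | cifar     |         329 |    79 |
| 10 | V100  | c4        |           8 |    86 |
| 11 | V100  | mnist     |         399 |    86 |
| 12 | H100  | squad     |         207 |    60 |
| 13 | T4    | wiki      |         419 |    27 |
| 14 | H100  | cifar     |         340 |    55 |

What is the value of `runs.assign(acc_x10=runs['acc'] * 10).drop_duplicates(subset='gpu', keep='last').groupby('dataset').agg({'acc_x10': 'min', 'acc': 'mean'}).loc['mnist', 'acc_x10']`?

140

add column acc_x10 = runs['acc'] * 10:
     gpu dataset  loss_x100  acc  acc_x10
0     T4   cifar        304   27      270
1   H100   mnist          6   82      820
2   H100      c4        411   13      130
3   H100   squad        130   71      710
4   A100   mnist        202   14      140
5   V100    imdb        472   97      970
6     T4    wiki        154   80      800
7   V100    imdb        310   17      170
8   V100    imdb         79   59      590
9   V100   cifar        329   79      790
10  V100      c4          8   86      860
11  V100   mnist        399   86      860
12  H100   squad        207   60      600
13    T4    wiki        419   27      270
14  H100   cifar        340   55      550
drop duplicate gpu (keep=last):
     gpu dataset  loss_x100  acc  acc_x10
4   A100   mnist        202   14      140
11  V100   mnist        399   86      860
13    T4    wiki        419   27      270
14  H100   cifar        340   55      550
group by dataset: min(acc_x10), mean(acc):
         acc_x10   acc
dataset               
cifar        550  55.0
mnist        140  50.0
wiki         270  27.0
The value at row 'mnist', column 'acc_x10' is 140.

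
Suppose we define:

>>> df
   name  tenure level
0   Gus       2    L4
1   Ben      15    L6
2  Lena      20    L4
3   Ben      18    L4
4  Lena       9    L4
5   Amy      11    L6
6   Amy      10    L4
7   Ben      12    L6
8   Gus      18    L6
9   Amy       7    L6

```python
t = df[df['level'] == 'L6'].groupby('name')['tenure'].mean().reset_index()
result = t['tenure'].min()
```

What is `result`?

filter rows where level == 'L6':
  name  tenure level
1  Ben      15    L6
5  Amy      11    L6
7  Ben      12    L6
8  Gus      18    L6
9  Amy       7    L6
group by name, mean of tenure:
name
Amy     9.0
Ben    13.5
Gus    18.0
Name: tenure, dtype: float64
reset_index():
  name  tenure
0  Amy     9.0
1  Ben    13.5
2  Gus    18.0
Hence 9.0.

9.0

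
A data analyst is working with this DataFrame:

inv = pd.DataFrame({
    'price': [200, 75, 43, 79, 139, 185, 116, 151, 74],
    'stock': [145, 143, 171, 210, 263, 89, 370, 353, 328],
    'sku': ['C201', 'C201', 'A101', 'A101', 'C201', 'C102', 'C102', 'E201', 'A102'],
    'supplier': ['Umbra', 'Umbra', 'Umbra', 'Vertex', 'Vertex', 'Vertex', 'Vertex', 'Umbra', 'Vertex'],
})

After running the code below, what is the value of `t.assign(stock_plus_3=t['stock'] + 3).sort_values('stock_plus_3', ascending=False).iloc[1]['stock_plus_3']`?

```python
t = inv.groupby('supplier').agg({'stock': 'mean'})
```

206.0

group by supplier, mean of stock:
          stock
supplier       
Umbra     203.0
Vertex    252.0
add column stock_plus_3 = t['stock'] + 3:
          stock  stock_plus_3
supplier                     
Umbra     203.0         206.0
Vertex    252.0         255.0
sort by stock_plus_3 descending:
          stock  stock_plus_3
supplier                     
Vertex    252.0         255.0
Umbra     203.0         206.0
Finally, value at position 1, column 'stock_plus_3' = 206.0.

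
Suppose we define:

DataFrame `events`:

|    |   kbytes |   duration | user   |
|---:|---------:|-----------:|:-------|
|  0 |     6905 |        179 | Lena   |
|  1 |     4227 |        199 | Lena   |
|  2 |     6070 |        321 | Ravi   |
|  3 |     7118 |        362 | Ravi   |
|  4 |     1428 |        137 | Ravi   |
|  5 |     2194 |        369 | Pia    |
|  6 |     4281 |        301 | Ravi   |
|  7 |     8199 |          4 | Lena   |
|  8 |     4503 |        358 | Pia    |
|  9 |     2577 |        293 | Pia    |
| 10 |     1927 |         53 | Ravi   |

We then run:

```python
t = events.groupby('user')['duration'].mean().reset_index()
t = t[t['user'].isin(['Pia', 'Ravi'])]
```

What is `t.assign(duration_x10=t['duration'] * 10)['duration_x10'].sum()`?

group by user, mean of duration:
user
Lena    127.333333
Pia     340.000000
Ravi    234.800000
Name: duration, dtype: float64
reset_index():
   user    duration
0  Lena  127.333333
1   Pia  340.000000
2  Ravi  234.800000
filter rows where user in ['Pia', 'Ravi']:
   user  duration
1   Pia     340.0
2  Ravi     234.8
add column duration_x10 = t['duration'] * 10:
   user  duration  duration_x10
1   Pia     340.0        3400.0
2  Ravi     234.8        2348.0

5748.0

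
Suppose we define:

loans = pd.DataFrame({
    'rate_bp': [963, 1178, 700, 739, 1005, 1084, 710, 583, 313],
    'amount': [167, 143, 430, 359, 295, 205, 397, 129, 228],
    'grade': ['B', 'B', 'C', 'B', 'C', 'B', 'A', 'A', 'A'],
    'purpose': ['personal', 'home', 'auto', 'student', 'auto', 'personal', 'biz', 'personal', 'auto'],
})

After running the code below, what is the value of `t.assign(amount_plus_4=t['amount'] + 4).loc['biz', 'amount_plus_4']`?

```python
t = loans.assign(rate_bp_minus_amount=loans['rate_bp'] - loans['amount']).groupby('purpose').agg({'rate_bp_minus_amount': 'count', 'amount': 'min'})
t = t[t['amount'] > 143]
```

add column rate_bp_minus_amount = loans['rate_bp'] - loans['amount']:
   rate_bp  amount grade   purpose  rate_bp_minus_amount
0      963     167     B  personal                   796
1     1178     143     B      home                  1035
2      700     430     C      auto                   270
3      739     359     B   student                   380
4     1005     295     C      auto                   710
5     1084     205     B  personal                   879
6      710     397     A       biz                   313
7      583     129     A  personal                   454
8      313     228     A      auto                    85
group by purpose: count(rate_bp_minus_amount), min(amount):
          rate_bp_minus_amount  amount
purpose                               
auto                         3     228
biz                          1     397
home                         1     143
personal                     3     129
student                      1     359
filter rows where amount > 143:
         rate_bp_minus_amount  amount
purpose                              
auto                        3     228
biz                         1     397
student                     1     359
add column amount_plus_4 = t['amount'] + 4:
         rate_bp_minus_amount  amount  amount_plus_4
purpose                                             
auto                        3     228            232
biz                         1     397            401
student                     1     359            363
Then the value at row 'biz', column 'amount_plus_4': 401

401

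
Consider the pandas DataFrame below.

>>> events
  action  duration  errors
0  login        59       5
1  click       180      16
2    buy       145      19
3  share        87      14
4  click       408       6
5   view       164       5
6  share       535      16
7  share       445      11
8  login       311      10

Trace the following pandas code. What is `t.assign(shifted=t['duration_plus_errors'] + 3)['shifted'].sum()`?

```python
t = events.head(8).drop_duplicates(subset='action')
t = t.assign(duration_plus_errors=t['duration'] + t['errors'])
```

709

take first 8 rows:
  action  duration  errors
0  login        59       5
1  click       180      16
2    buy       145      19
3  share        87      14
4  click       408       6
5   view       164       5
6  share       535      16
7  share       445      11
drop duplicate action (keep=first):
  action  duration  errors
0  login        59       5
1  click       180      16
2    buy       145      19
3  share        87      14
5   view       164       5
add column duration_plus_errors = t['duration'] + t['errors']:
  action  duration  errors  duration_plus_errors
0  login        59       5                    64
1  click       180      16                   196
2    buy       145      19                   164
3  share        87      14                   101
5   view       164       5                   169
add column shifted = t['duration_plus_errors'] + 3:
  action  duration  errors  duration_plus_errors  shifted
0  login        59       5                    64       67
1  click       180      16                   196      199
2    buy       145      19                   164      167
3  share        87      14                   101      104
5   view       164       5                   169      172
So sum() = 709.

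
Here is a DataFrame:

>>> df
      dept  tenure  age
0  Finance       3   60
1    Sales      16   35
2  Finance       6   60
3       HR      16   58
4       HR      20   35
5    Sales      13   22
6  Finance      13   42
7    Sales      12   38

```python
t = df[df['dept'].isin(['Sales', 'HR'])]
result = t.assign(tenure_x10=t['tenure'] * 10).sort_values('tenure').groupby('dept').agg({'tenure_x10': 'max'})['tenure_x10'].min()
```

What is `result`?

filter rows where dept in ['Sales', 'HR']:
    dept  tenure  age
1  Sales      16   35
3     HR      16   58
4     HR      20   35
5  Sales      13   22
7  Sales      12   38
add column tenure_x10 = t['tenure'] * 10:
    dept  tenure  age  tenure_x10
1  Sales      16   35         160
3     HR      16   58         160
4     HR      20   35         200
5  Sales      13   22         130
7  Sales      12   38         120
sort by tenure:
    dept  tenure  age  tenure_x10
7  Sales      12   38         120
5  Sales      13   22         130
1  Sales      16   35         160
3     HR      16   58         160
4     HR      20   35         200
group by dept, max of tenure_x10:
       tenure_x10
dept             
HR            200
Sales         160
The min of column 'tenure_x10' is 160.

160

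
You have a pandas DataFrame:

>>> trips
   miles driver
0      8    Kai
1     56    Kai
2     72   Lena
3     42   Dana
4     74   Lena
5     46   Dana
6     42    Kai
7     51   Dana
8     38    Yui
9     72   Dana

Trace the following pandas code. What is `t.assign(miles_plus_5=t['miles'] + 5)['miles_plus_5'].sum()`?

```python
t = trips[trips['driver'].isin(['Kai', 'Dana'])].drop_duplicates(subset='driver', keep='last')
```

124

filter rows where driver in ['Kai', 'Dana']:
   miles driver
0      8    Kai
1     56    Kai
3     42   Dana
5     46   Dana
6     42    Kai
7     51   Dana
9     72   Dana
drop duplicate driver (keep=last):
   miles driver
6     42    Kai
9     72   Dana
add column miles_plus_5 = t['miles'] + 5:
   miles driver  miles_plus_5
6     42    Kai            47
9     72   Dana            77
Then the sum of column 'miles_plus_5': 124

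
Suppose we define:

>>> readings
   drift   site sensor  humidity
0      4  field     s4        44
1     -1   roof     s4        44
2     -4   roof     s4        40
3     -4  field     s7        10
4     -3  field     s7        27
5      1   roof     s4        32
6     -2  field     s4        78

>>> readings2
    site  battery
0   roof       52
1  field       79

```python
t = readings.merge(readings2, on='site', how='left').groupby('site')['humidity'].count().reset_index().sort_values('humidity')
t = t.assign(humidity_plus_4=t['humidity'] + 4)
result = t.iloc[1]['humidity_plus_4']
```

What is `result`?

8

merge on 'site' (how='left') → 7 rows:
   drift   site sensor  humidity  battery
0      4  field     s4        44       79
1     -1   roof     s4        44       52
2     -4   roof     s4        40       52
3     -4  field     s7        10       79
4     -3  field     s7        27       79
5      1   roof     s4        32       52
6     -2  field     s4        78       79
group by site, count of humidity:
site
field    4
roof     3
Name: humidity, dtype: int64
reset_index():
    site  humidity
0  field         4
1   roof         3
sort by humidity:
    site  humidity
1   roof         3
0  field         4
add column humidity_plus_4 = t['humidity'] + 4:
    site  humidity  humidity_plus_4
1   roof         3                7
0  field         4                8
Hence 8.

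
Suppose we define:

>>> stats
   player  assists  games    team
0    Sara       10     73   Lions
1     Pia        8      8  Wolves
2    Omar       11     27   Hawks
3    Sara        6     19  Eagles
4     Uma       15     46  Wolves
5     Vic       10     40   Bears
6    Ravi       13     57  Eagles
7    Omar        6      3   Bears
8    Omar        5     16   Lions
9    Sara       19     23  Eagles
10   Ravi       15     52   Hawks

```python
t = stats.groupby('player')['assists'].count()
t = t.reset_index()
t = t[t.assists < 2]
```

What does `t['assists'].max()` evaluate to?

group by player, count of assists:
player
Omar    3
Pia     1
Ravi    2
Sara    3
Uma     1
Vic     1
Name: assists, dtype: int64
reset_index():
  player  assists
0   Omar        3
1    Pia        1
2   Ravi        2
3   Sara        3
4    Uma        1
5    Vic        1
filter rows where assists < 2:
  player  assists
1    Pia        1
4    Uma        1
5    Vic        1

1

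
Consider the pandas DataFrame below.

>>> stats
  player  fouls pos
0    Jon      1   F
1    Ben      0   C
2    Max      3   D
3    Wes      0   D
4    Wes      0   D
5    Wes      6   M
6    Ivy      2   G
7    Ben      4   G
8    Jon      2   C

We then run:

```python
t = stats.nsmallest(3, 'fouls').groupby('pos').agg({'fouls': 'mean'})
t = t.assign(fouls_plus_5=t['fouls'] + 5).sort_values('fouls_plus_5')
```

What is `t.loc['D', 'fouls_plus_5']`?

5.0

take 3 rows with smallest fouls:
  player  fouls pos
1    Ben      0   C
3    Wes      0   D
4    Wes      0   D
group by pos, mean of fouls:
     fouls
pos       
C      0.0
D      0.0
add column fouls_plus_5 = t['fouls'] + 5:
     fouls  fouls_plus_5
pos                     
C      0.0           5.0
D      0.0           5.0
sort by fouls_plus_5:
     fouls  fouls_plus_5
pos                     
C      0.0           5.0
D      0.0           5.0
Reading off the value at row 'D', column 'fouls_plus_5', we get 5.0.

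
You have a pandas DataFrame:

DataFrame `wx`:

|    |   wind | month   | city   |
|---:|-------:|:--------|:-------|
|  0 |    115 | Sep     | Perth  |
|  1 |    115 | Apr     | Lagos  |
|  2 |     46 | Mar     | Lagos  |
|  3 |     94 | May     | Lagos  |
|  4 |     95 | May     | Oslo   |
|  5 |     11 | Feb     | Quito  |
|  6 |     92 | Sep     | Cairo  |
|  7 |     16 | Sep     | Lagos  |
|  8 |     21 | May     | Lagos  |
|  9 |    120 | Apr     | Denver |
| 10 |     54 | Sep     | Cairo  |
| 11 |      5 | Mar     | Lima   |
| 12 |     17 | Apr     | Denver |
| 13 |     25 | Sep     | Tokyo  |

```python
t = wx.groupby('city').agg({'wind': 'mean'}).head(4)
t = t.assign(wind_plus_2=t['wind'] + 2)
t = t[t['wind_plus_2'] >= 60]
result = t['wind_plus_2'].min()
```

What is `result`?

group by city, mean of wind:
         wind
city         
Cairo    73.0
Denver   68.5
Lagos    58.4
Lima      5.0
Oslo     95.0
Perth   115.0
Quito    11.0
Tokyo    25.0
take first 4 rows:
        wind
city        
Cairo   73.0
Denver  68.5
Lagos   58.4
Lima     5.0
add column wind_plus_2 = t['wind'] + 2:
        wind  wind_plus_2
city                     
Cairo   73.0         75.0
Denver  68.5         70.5
Lagos   58.4         60.4
Lima     5.0          7.0
filter rows where wind_plus_2 >= 60:
        wind  wind_plus_2
city                     
Cairo   73.0         75.0
Denver  68.5         70.5
Lagos   58.4         60.4

60.4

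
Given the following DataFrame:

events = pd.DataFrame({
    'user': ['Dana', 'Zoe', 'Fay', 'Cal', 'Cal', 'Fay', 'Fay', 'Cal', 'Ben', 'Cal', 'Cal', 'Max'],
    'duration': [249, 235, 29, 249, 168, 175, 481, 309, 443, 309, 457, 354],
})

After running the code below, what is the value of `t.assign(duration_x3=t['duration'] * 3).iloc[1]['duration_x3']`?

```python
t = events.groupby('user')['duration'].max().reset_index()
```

group by user, max of duration:
user
Ben     443
Cal     457
Dana    249
Fay     481
Max     354
Zoe     235
Name: duration, dtype: int64
reset_index():
   user  duration
0   Ben       443
1   Cal       457
2  Dana       249
3   Fay       481
4   Max       354
5   Zoe       235
add column duration_x3 = t['duration'] * 3:
   user  duration  duration_x3
0   Ben       443         1329
1   Cal       457         1371
2  Dana       249          747
3   Fay       481         1443
4   Max       354         1062
5   Zoe       235          705
Taking the value at position 1, column 'duration_x3' gives 1371.

1371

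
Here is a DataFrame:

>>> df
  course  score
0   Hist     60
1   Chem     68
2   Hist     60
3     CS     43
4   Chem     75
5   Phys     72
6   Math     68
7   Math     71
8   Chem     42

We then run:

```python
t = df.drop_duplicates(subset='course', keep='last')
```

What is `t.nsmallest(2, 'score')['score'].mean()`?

42.5

drop duplicate course (keep=last):
  course  score
2   Hist     60
3     CS     43
5   Phys     72
7   Math     71
8   Chem     42
take 2 rows with smallest score:
  course  score
8   Chem     42
3     CS     43
Reading off the mean of column 'score', we get 42.5.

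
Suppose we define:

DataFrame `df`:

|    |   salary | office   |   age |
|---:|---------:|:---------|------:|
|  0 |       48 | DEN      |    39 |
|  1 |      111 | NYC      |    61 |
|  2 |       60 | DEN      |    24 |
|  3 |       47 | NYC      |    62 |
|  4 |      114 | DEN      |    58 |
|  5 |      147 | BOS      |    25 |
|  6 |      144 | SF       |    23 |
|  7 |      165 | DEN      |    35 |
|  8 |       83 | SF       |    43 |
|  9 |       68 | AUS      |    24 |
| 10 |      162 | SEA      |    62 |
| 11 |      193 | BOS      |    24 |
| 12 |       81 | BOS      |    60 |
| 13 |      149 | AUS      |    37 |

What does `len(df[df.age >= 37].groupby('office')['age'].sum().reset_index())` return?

filter rows where age >= 37:
    salary office  age
0       48    DEN   39
1      111    NYC   61
3       47    NYC   62
4      114    DEN   58
8       83     SF   43
10     162    SEA   62
12      81    BOS   60
13     149    AUS   37
group by office, sum of age:
office
AUS     37
BOS     60
DEN     97
NYC    123
SEA     62
SF      43
Name: age, dtype: int64
reset_index():
  office  age
0    AUS   37
1    BOS   60
2    DEN   97
3    NYC  123
4    SEA   62
5     SF   43
Reading off the number of rows, we get 6.

6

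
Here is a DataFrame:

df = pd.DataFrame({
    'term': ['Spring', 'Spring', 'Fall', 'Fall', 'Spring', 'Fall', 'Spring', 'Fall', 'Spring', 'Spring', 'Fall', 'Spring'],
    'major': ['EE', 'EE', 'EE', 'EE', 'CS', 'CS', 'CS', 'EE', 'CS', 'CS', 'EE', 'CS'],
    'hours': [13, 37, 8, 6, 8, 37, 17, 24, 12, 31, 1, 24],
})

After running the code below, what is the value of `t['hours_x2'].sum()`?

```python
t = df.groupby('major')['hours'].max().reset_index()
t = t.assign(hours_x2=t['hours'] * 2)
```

group by major, max of hours:
major
CS    37
EE    37
Name: hours, dtype: int64
reset_index():
  major  hours
0    CS     37
1    EE     37
add column hours_x2 = t['hours'] * 2:
  major  hours  hours_x2
0    CS     37        74
1    EE     37        74
So sum() = 148.

148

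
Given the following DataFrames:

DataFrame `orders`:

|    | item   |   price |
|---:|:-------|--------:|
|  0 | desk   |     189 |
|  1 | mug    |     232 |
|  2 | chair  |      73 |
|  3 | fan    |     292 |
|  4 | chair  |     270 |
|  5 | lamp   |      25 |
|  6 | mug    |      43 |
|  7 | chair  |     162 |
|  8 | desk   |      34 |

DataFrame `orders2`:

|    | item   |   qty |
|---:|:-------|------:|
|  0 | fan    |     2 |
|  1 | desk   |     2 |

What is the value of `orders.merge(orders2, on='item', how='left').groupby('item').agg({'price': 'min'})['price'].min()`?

merge on 'item' (how='left') → 9 rows:
    item  price  qty
0   desk    189  2.0
1    mug    232  NaN
2  chair     73  NaN
3    fan    292  2.0
4  chair    270  NaN
5   lamp     25  NaN
6    mug     43  NaN
7  chair    162  NaN
8   desk     34  2.0
group by item, min of price:
       price
item        
chair     73
desk      34
fan      292
lamp      25
mug       43

25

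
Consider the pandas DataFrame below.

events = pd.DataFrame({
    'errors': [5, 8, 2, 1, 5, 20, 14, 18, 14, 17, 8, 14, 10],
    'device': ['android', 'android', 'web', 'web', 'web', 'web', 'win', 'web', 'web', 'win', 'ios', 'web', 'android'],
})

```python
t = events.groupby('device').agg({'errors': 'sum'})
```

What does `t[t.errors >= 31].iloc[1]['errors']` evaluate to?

group by device, sum of errors:
         errors
device         
android      23
ios           8
web          74
win          31
filter rows where errors >= 31:
        errors
device        
web         74
win         31
Finally, value at position 1, column 'errors' = 31.

31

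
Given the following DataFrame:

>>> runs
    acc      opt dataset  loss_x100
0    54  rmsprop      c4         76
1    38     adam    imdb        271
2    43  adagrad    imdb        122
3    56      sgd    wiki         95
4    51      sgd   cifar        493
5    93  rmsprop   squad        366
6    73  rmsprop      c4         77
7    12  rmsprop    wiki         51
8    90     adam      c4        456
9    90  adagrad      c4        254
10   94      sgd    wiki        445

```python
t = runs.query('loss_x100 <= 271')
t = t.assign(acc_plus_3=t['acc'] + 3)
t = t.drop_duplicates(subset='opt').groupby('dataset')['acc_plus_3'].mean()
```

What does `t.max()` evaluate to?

59.0

filter rows where loss_x100 <= 271:
   acc      opt dataset  loss_x100
0   54  rmsprop      c4         76
1   38     adam    imdb        271
2   43  adagrad    imdb        122
3   56      sgd    wiki         95
6   73  rmsprop      c4         77
7   12  rmsprop    wiki         51
9   90  adagrad      c4        254
add column acc_plus_3 = t['acc'] + 3:
   acc      opt dataset  loss_x100  acc_plus_3
0   54  rmsprop      c4         76          57
1   38     adam    imdb        271          41
2   43  adagrad    imdb        122          46
3   56      sgd    wiki         95          59
6   73  rmsprop      c4         77          76
7   12  rmsprop    wiki         51          15
9   90  adagrad      c4        254          93
drop duplicate opt (keep=first):
   acc      opt dataset  loss_x100  acc_plus_3
0   54  rmsprop      c4         76          57
1   38     adam    imdb        271          41
2   43  adagrad    imdb        122          46
3   56      sgd    wiki         95          59
group by dataset, mean of acc_plus_3:
dataset
c4      57.0
imdb    43.5
wiki    59.0
Name: acc_plus_3, dtype: float64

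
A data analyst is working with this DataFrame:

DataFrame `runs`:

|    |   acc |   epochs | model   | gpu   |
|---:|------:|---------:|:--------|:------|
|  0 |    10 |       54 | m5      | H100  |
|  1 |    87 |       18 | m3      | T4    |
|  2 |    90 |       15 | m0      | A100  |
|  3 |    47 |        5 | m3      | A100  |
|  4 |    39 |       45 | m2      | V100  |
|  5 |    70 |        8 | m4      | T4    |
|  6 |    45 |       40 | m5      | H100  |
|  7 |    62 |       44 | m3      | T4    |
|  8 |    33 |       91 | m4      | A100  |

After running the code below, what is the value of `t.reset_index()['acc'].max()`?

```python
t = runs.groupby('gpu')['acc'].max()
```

group by gpu, max of acc:
gpu
A100    90
H100    45
T4      87
V100    39
Name: acc, dtype: int64
reset_index():
    gpu  acc
0  A100   90
1  H100   45
2    T4   87
3  V100   39
Then the max of column 'acc': 90

90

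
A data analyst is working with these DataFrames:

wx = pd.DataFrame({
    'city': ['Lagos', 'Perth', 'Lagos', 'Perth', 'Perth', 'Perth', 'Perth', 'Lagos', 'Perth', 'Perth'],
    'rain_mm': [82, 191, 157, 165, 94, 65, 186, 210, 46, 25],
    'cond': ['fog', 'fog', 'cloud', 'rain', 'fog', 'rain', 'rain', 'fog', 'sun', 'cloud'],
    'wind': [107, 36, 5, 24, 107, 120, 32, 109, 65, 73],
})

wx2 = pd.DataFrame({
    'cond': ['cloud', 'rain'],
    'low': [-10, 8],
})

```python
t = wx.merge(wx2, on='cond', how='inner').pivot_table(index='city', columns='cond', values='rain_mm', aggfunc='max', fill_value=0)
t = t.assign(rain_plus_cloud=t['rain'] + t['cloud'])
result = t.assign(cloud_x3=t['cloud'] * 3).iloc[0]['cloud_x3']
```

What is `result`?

471

merge on 'cond' (how='inner') → 5 rows:
    city  rain_mm   cond  wind  low
0  Lagos      157  cloud     5  -10
1  Perth      165   rain    24    8
2  Perth       65   rain   120    8
3  Perth      186   rain    32    8
4  Perth       25  cloud    73  -10
pivot: rows=city, cols=cond, max(rain_mm):
cond   cloud  rain
city              
Lagos    157     0
Perth     25   186
add column rain_plus_cloud = t['rain'] + t['cloud']:
cond   cloud  rain  rain_plus_cloud
city                               
Lagos    157     0              157
Perth     25   186              211
add column cloud_x3 = t['cloud'] * 3:
cond   cloud  rain  rain_plus_cloud  cloud_x3
city                                         
Lagos    157     0              157       471
Perth     25   186              211        75
Reading off the value at position 0, column 'cloud_x3', we get 471.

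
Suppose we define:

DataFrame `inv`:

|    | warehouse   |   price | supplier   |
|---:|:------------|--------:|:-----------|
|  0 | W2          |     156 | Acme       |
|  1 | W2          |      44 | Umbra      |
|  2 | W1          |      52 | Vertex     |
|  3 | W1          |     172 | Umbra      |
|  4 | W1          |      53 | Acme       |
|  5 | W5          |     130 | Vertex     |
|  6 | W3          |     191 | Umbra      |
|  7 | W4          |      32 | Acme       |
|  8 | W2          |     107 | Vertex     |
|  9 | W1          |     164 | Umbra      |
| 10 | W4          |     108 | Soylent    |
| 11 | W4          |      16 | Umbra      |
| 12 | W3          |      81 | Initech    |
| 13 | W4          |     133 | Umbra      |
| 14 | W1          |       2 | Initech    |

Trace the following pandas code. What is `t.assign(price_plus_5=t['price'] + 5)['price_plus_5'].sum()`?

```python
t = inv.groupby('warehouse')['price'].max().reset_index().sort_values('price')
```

807

group by warehouse, max of price:
warehouse
W1    172
W2    156
W3    191
W4    133
W5    130
Name: price, dtype: int64
reset_index():
  warehouse  price
0        W1    172
1        W2    156
2        W3    191
3        W4    133
4        W5    130
sort by price:
  warehouse  price
4        W5    130
3        W4    133
1        W2    156
0        W1    172
2        W3    191
add column price_plus_5 = t['price'] + 5:
  warehouse  price  price_plus_5
4        W5    130           135
3        W4    133           138
1        W2    156           161
0        W1    172           177
2        W3    191           196
The sum of column 'price_plus_5' is 807.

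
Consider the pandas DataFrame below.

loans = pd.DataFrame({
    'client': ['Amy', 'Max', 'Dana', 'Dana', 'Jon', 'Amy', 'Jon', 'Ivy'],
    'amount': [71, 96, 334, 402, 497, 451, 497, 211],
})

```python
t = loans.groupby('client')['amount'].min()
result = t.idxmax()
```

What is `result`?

group by client, min of amount:
client
Amy      71
Dana    334
Ivy     211
Jon     497
Max      96
Name: amount, dtype: int64
Finally, label with the largest value = Jon.

Jon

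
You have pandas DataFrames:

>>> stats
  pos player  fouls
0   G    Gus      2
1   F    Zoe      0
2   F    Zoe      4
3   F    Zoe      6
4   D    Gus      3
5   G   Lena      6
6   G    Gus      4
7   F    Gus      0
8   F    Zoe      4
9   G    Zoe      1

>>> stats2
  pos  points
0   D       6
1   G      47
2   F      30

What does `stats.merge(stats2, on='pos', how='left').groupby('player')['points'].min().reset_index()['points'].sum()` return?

83

merge on 'pos' (how='left') → 10 rows:
  pos player  fouls  points
0   G    Gus      2      47
1   F    Zoe      0      30
2   F    Zoe      4      30
3   F    Zoe      6      30
4   D    Gus      3       6
5   G   Lena      6      47
6   G    Gus      4      47
7   F    Gus      0      30
8   F    Zoe      4      30
9   G    Zoe      1      47
group by player, min of points:
player
Gus      6
Lena    47
Zoe     30
Name: points, dtype: int64
reset_index():
  player  points
0    Gus       6
1   Lena      47
2    Zoe      30
Hence 83.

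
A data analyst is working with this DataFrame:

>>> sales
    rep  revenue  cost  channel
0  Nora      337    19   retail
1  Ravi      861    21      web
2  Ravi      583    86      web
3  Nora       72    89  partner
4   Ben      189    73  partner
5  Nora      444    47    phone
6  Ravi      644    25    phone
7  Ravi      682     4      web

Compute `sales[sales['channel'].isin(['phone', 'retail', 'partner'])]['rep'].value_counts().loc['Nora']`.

3

filter rows where channel in ['phone', 'retail', 'partner']:
    rep  revenue  cost  channel
0  Nora      337    19   retail
3  Nora       72    89  partner
4   Ben      189    73  partner
5  Nora      444    47    phone
6  Ravi      644    25    phone
value_counts of rep:
rep
Nora    3
Ben     1
Ravi    1
Name: count, dtype: int64
Hence 3.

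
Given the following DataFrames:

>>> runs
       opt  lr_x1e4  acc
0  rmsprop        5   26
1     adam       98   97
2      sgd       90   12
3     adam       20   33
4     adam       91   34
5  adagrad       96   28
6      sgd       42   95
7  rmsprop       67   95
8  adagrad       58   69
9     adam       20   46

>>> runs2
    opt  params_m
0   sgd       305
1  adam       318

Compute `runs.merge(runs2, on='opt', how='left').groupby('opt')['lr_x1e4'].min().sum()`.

125

merge on 'opt' (how='left') → 10 rows:
       opt  lr_x1e4  acc  params_m
0  rmsprop        5   26       NaN
1     adam       98   97     318.0
2      sgd       90   12     305.0
3     adam       20   33     318.0
4     adam       91   34     318.0
5  adagrad       96   28       NaN
6      sgd       42   95     305.0
7  rmsprop       67   95       NaN
8  adagrad       58   69       NaN
9     adam       20   46     318.0
group by opt, min of lr_x1e4:
opt
adagrad    58
adam       20
rmsprop     5
sgd        42
Name: lr_x1e4, dtype: int64
So sum() = 125.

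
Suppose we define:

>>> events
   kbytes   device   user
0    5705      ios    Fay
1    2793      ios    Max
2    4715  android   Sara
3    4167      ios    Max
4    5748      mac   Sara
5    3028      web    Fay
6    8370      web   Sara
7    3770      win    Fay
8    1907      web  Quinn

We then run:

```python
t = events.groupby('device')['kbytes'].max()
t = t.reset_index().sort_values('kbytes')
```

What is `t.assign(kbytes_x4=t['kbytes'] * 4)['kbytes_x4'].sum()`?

113232

group by device, max of kbytes:
device
android    4715
ios        5705
mac        5748
web        8370
win        3770
Name: kbytes, dtype: int64
reset_index():
    device  kbytes
0  android    4715
1      ios    5705
2      mac    5748
3      web    8370
4      win    3770
sort by kbytes:
    device  kbytes
4      win    3770
0  android    4715
1      ios    5705
2      mac    5748
3      web    8370
add column kbytes_x4 = t['kbytes'] * 4:
    device  kbytes  kbytes_x4
4      win    3770      15080
0  android    4715      18860
1      ios    5705      22820
2      mac    5748      22992
3      web    8370      33480
So sum() = 113232.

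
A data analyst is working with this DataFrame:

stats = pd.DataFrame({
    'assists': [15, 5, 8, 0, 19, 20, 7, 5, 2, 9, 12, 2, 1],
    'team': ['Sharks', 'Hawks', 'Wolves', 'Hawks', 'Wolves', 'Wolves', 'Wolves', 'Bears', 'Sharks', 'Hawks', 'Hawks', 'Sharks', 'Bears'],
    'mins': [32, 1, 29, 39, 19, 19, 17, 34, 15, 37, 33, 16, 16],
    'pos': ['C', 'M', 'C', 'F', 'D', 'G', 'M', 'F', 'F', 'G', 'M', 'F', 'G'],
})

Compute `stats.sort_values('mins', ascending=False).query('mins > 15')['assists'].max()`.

sort by mins descending:
    assists    team  mins pos
3         0   Hawks    39   F
9         9   Hawks    37   G
7         5   Bears    34   F
10       12   Hawks    33   M
0        15  Sharks    32   C
2         8  Wolves    29   C
4        19  Wolves    19   D
5        20  Wolves    19   G
6         7  Wolves    17   M
11        2  Sharks    16   F
12        1   Bears    16   G
8         2  Sharks    15   F
1         5   Hawks     1   M
filter rows where mins > 15:
    assists    team  mins pos
3         0   Hawks    39   F
9         9   Hawks    37   G
7         5   Bears    34   F
10       12   Hawks    33   M
0        15  Sharks    32   C
2         8  Wolves    29   C
4        19  Wolves    19   D
5        20  Wolves    19   G
6         7  Wolves    17   M
11        2  Sharks    16   F
12        1   Bears    16   G
Finally, max of column 'assists' = 20.

20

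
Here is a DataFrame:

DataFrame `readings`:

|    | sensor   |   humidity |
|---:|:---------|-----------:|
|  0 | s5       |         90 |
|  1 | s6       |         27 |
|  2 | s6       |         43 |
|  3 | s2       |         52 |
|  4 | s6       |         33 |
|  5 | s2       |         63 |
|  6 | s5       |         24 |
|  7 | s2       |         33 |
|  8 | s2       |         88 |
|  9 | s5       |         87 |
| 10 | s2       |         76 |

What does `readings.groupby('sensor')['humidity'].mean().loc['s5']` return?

group by sensor, mean of humidity:
sensor
s2    62.400000
s5    67.000000
s6    34.333333
Name: humidity, dtype: float64
Reading off the value at index 's5', we get 67.0.

67.0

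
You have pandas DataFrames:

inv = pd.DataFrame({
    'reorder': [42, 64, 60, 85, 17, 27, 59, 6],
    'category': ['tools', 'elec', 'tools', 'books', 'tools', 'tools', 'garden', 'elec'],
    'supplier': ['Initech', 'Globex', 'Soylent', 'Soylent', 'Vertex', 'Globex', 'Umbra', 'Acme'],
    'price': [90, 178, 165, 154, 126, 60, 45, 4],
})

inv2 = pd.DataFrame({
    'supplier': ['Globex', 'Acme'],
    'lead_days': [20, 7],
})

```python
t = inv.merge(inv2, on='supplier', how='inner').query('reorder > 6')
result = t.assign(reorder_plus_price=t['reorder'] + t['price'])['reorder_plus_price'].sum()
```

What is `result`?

329

merge on 'supplier' (how='inner') → 3 rows:
   reorder category supplier  price  lead_days
0       64     elec   Globex    178         20
1       27    tools   Globex     60         20
2        6     elec     Acme      4          7
filter rows where reorder > 6:
   reorder category supplier  price  lead_days
0       64     elec   Globex    178         20
1       27    tools   Globex     60         20
add column reorder_plus_price = t['reorder'] + t['price']:
   reorder category supplier  price  lead_days  reorder_plus_price
0       64     elec   Globex    178         20                 242
1       27    tools   Globex     60         20                  87
So sum() = 329.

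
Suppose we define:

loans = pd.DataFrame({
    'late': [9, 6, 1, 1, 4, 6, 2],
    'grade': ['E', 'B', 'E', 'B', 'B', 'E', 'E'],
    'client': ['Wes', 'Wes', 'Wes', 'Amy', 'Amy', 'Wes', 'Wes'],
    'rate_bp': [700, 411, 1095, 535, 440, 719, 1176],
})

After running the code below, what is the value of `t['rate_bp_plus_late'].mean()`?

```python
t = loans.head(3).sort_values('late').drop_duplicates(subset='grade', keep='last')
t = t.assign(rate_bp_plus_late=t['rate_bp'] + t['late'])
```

563.0

take first 3 rows:
   late grade client  rate_bp
0     9     E    Wes      700
1     6     B    Wes      411
2     1     E    Wes     1095
sort by late:
   late grade client  rate_bp
2     1     E    Wes     1095
1     6     B    Wes      411
0     9     E    Wes      700
drop duplicate grade (keep=last):
   late grade client  rate_bp
1     6     B    Wes      411
0     9     E    Wes      700
add column rate_bp_plus_late = t['rate_bp'] + t['late']:
   late grade client  rate_bp  rate_bp_plus_late
1     6     B    Wes      411                417
0     9     E    Wes      700                709
The mean of column 'rate_bp_plus_late' is 563.0.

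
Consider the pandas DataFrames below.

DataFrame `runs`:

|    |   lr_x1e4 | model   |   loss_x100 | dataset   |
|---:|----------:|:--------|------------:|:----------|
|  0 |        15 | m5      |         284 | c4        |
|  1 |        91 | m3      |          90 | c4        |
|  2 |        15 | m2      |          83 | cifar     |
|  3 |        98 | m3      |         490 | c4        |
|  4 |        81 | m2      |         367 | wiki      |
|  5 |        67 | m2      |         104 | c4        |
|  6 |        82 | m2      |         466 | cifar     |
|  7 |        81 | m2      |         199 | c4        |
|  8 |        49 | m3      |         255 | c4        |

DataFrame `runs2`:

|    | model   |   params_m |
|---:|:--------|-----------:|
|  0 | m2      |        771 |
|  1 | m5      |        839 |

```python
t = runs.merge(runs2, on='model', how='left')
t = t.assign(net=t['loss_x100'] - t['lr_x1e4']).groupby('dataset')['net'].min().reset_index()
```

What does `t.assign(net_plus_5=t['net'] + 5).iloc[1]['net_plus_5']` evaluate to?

73

merge on 'model' (how='left') → 9 rows:
   lr_x1e4 model  loss_x100 dataset  params_m
0       15    m5        284      c4     839.0
1       91    m3         90      c4       NaN
2       15    m2         83   cifar     771.0
3       98    m3        490      c4       NaN
4       81    m2        367    wiki     771.0
5       67    m2        104      c4     771.0
6       82    m2        466   cifar     771.0
7       81    m2        199      c4     771.0
8       49    m3        255      c4       NaN
add column net = t['loss_x100'] - t['lr_x1e4']:
   lr_x1e4 model  loss_x100 dataset  params_m  net
0       15    m5        284      c4     839.0  269
1       91    m3         90      c4       NaN   -1
2       15    m2         83   cifar     771.0   68
3       98    m3        490      c4       NaN  392
4       81    m2        367    wiki     771.0  286
5       67    m2        104      c4     771.0   37
6       82    m2        466   cifar     771.0  384
7       81    m2        199      c4     771.0  118
8       49    m3        255      c4       NaN  206
group by dataset, min of net:
dataset
c4        -1
cifar     68
wiki     286
Name: net, dtype: int64
reset_index():
  dataset  net
0      c4   -1
1   cifar   68
2    wiki  286
add column net_plus_5 = t['net'] + 5:
  dataset  net  net_plus_5
0      c4   -1           4
1   cifar   68          73
2    wiki  286         291
The value at position 1, column 'net_plus_5' is 73.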